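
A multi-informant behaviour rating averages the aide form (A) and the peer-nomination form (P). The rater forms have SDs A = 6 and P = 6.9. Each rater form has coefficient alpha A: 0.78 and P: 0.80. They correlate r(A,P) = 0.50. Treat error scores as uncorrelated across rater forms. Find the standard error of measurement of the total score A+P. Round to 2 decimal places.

4.18

Var(total) = 83.61 + 41.4 = 125.01.
True-score variance = 66.168 + 41.4 = 107.568, so reliability = 0.8605.
Error variance = 125.01 − 107.568 = 17.442; SEM = √17.442 = 4.18.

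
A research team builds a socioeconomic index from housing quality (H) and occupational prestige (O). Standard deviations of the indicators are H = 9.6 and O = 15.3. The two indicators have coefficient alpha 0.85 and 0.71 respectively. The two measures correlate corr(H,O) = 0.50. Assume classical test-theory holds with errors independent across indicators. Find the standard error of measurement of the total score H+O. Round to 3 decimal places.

9.039

Var(total) = 326.25 + 146.88 = 473.13.
True-score variance = 244.54 + 146.88 = 391.42, so reliability = 0.8273.
Error variance = 473.13 − 391.42 = 81.7101; SEM = √81.7101 = 9.039.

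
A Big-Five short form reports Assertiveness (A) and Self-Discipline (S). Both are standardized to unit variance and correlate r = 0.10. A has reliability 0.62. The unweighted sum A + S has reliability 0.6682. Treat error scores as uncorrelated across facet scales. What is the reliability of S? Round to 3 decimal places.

0.650

Var(A+S) = 2 + 2·0.10 = 2.200.
True-score variance = ρ_A + ρ_S + 2·0.10, so 0.6682 = (0.62 + ρ_S + 0.20) / 2.200.
ρ_S = 0.6682·2.200 − 0.62 − 0.20 = 0.650.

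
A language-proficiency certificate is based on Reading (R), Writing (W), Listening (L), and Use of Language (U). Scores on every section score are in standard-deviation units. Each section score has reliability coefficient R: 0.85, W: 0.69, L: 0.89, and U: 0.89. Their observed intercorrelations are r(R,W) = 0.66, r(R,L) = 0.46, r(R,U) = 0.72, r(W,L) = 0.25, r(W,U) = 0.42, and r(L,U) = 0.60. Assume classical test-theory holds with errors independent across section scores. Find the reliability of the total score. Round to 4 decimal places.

Var(R+W+L+U) = 4 + 2·[0.66 + 0.46 + 0.72 + 0.25 + 0.42 + 0.60] = 4 + 6.22 = 10.22.
Under uncorrelated errors the observed covariances equal the true-score covariances, so only the own-variance terms attenuate.
True-score variance = [0.85 + 0.69 + 0.89 + 0.89] + 6.22 = 3.32 + 6.22 = 9.54.
Reliability = 9.54 / 10.22 = 0.9335.

0.9335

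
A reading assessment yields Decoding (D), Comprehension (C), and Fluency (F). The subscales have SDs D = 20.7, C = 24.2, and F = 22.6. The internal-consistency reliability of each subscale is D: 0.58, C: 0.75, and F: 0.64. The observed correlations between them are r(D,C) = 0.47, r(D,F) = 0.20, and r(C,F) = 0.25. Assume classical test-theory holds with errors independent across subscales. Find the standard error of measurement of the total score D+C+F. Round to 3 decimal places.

Var(total) = 1524.89 + 931.472 = 2456.36.
True-score variance = 1014.64 + 931.472 = 1946.11, so reliability = 0.7923.
Error variance = 2456.36 − 1946.11 = 510.249; SEM = √510.249 = 22.589.

22.589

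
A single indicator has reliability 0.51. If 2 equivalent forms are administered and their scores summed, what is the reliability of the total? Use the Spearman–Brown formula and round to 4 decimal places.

0.6755

ρ_k = kρ / (1 + (k−1)ρ) = 2·0.51 / (1 + 1·0.51) = 1.020 / 1.510 = 0.6755.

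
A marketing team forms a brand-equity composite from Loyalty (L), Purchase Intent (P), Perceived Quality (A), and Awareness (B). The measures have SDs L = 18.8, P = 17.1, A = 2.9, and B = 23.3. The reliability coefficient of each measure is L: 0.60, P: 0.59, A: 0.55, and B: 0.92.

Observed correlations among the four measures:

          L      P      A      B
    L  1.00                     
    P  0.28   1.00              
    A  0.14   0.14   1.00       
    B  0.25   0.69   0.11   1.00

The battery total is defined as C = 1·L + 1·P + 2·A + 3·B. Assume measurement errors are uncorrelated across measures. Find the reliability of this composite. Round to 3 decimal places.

Var(C) = 18.8² + 17.1² + 2²·2.9² + 3²·23.3² + 2·[18.8·17.1·0.28 + 2·18.8·2.9·0.14 + 3·18.8·23.3·0.25 + 2·17.1·2.9·0.14 + 3·17.1·23.3·0.69 + 6·2.9·23.3·0.11] = 5565.5 + 2634.08 = 8199.58.
With uncorrelated errors the cross-covariances are all true-score covariance, so they carry over unchanged; only the diagonal terms shrink to ρᵢσᵢ².
True-score variance = [18.8²·0.60 + 17.1²·0.59 + 2²·2.9²·0.55 + 3²·23.3²·0.92] + 2634.08 = 4898.22 + 2634.08 = 7532.3.
Reliability = 7532.3 / 8199.58 = 0.919.

0.919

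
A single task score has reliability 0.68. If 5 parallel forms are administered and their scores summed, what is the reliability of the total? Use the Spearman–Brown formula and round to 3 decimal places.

0.914

ρ_k = kρ / (1 + (k−1)ρ) = 5·0.68 / (1 + 4·0.68) = 3.400 / 3.720 = 0.914.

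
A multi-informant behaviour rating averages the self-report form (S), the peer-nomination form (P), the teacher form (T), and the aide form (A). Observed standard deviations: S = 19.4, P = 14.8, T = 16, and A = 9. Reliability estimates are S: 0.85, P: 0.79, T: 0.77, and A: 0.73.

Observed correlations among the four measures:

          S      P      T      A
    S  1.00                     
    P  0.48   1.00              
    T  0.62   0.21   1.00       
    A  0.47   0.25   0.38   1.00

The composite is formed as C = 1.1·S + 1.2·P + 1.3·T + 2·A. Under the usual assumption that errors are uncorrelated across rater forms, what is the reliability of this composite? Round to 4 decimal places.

Var(C) = 1.1²·19.4² + 1.2²·14.8² + 1.3²·16² + 2²·9² + 2·[1.32·19.4·14.8·0.48 + 1.43·19.4·16·0.62 + 2.2·19.4·9·0.47 + 1.56·14.8·16·0.21 + 2.4·14.8·9·0.25 + 2.6·16·9·0.38] = 1527.45 + 1874.85 = 3402.3.
With uncorrelated errors the cross-covariances are all true-score covariance, so they carry over unchanged; only the diagonal terms shrink to ρᵢσᵢ².
True-score variance = [1.1²·19.4²·0.85 + 1.2²·14.8²·0.79 + 1.3²·16²·0.77 + 2²·9²·0.73] + 1874.85 = 1205.92 + 1874.85 = 3080.77.
Reliability = 3080.77 / 3402.3 = 0.9055.

0.9055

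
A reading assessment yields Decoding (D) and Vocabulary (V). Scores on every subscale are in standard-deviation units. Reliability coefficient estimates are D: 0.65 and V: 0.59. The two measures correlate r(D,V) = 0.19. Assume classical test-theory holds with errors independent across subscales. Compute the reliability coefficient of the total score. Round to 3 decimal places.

Var(D+V) = 2 + 2·[0.19] = 2 + 0.38 = 2.38.
Under uncorrelated errors the observed covariances equal the true-score covariances, so only the own-variance terms attenuate.
True-score variance = [0.65 + 0.59] + 0.38 = 1.24 + 0.38 = 1.62.
Reliability = 1.62 / 2.38 = 0.681.

0.681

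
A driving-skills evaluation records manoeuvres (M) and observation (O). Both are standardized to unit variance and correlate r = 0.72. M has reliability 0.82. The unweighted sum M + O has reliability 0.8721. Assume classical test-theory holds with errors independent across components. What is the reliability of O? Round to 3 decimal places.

0.740

Var(M+O) = 2 + 2·0.72 = 3.440.
True-score variance = ρ_M + ρ_O + 2·0.72, so 0.8721 = (0.82 + ρ_O + 1.44) / 3.440.
ρ_O = 0.8721·3.440 − 0.82 − 1.44 = 0.740.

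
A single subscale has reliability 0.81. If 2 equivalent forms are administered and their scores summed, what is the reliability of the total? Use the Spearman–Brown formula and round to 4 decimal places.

ρ_k = kρ / (1 + (k−1)ρ) = 2·0.81 / (1 + 1·0.81) = 1.620 / 1.810 = 0.8950.

0.8950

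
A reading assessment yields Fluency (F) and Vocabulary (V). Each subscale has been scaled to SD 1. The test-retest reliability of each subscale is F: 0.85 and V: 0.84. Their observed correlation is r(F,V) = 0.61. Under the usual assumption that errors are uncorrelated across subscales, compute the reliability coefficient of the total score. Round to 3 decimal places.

0.904

Var(F+V) = 2 + 2·[0.61] = 2 + 1.22 = 3.22.
With uncorrelated errors the cross-covariances are all true-score covariance, so they carry over unchanged; only the diagonal terms shrink to ρᵢσᵢ².
True-score variance = [0.85 + 0.84] + 1.22 = 1.69 + 1.22 = 2.91.
Reliability = 2.91 / 3.22 = 0.904.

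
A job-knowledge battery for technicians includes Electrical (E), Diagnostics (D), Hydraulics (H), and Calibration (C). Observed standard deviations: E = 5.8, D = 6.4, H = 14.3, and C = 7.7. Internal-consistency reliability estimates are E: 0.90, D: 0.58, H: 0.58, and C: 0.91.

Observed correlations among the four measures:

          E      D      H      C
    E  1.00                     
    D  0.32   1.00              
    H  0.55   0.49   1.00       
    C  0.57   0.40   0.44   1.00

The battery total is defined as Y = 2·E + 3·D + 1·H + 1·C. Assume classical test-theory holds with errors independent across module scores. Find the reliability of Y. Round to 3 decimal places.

0.845

Var(Y) = 2²·5.8² + 3²·6.4² + 14.3² + 7.7² + 2·[6·5.8·6.4·0.32 + 2·5.8·14.3·0.55 + 2·5.8·7.7·0.57 + 3·6.4·14.3·0.49 + 3·6.4·7.7·0.40 + 14.3·7.7·0.44] = 766.98 + 911.071 = 1678.05.
Under uncorrelated errors the observed covariances equal the true-score covariances, so only the own-variance terms attenuate.
True-score variance = [2²·5.8²·0.90 + 3²·6.4²·0.58 + 14.3²·0.58 + 7.7²·0.91] + 911.071 = 507.473 + 911.071 = 1418.54.
Reliability = 1418.54 / 1678.05 = 0.845.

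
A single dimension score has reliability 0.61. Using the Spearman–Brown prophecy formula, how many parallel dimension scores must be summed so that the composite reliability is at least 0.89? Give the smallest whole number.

k ≥ ρ*(1−ρ₁)/(ρ₁(1−ρ*)) = 0.89·0.39 / (0.61·0.11) = 5.173.
Smallest integer k = 6.

6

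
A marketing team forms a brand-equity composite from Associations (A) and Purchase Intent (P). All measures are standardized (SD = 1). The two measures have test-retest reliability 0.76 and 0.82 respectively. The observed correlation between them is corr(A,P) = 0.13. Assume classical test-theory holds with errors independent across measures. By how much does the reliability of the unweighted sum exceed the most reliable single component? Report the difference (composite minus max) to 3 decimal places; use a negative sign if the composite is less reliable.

-0.006

Var(sum) = 2 + 0.26 = 2.26; true-score variance = 1.58 + 0.26 = 1.84; composite reliability = 0.8142.
Max component reliability = 0.8200.
Difference = 0.8142 − 0.8200 = -0.006.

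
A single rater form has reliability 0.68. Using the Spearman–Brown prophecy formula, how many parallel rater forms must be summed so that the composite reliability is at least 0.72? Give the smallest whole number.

k ≥ ρ*(1−ρ₁)/(ρ₁(1−ρ*)) = 0.72·0.32 / (0.68·0.28) = 1.210.
Smallest integer k = 2.

2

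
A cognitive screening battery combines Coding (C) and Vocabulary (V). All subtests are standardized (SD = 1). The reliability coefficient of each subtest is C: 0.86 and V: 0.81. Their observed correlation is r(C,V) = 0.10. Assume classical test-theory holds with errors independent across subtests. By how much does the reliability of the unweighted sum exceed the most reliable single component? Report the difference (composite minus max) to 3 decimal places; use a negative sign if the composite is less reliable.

-0.010

Var(sum) = 2 + 0.2 = 2.2; true-score variance = 1.67 + 0.2 = 1.87; composite reliability = 0.8500.
Max component reliability = 0.8600.
Difference = 0.8500 − 0.8600 = -0.010.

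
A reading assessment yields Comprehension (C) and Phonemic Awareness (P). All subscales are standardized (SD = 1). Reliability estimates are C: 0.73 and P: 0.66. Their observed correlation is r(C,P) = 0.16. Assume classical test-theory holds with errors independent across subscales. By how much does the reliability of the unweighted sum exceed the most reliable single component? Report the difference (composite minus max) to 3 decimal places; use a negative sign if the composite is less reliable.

Var(sum) = 2 + 0.32 = 2.32; true-score variance = 1.39 + 0.32 = 1.71; composite reliability = 0.7371.
Max component reliability = 0.7300.
Difference = 0.7371 − 0.7300 = 0.007.

0.007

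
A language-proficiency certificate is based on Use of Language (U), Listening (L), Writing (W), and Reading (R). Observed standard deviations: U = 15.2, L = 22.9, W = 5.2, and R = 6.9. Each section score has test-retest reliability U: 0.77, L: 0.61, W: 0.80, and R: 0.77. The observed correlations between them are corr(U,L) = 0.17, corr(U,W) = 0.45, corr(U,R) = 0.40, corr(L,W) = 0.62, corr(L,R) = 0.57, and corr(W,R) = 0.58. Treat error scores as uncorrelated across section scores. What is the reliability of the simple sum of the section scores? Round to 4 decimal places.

0.8140

Var(U+L+W+R) = 15.2² + 22.9² + 5.2² + 6.9² + 2·[15.2·22.9·0.17 + 15.2·5.2·0.45 + 15.2·6.9·0.40 + 22.9·5.2·0.62 + 22.9·6.9·0.57 + 5.2·6.9·0.58] = 830.1 + 642.799 = 1472.9.
Because errors are independent across components, Cov(Tᵢ,Tⱼ) = Cov(Xᵢ,Xⱼ); the off-diagonal part of the true-score variance is the same as above.
True-score variance = [15.2²·0.77 + 22.9²·0.61 + 5.2²·0.80 + 6.9²·0.77] + 642.799 = 556.083 + 642.799 = 1198.88.
Reliability = 1198.88 / 1472.9 = 0.8140.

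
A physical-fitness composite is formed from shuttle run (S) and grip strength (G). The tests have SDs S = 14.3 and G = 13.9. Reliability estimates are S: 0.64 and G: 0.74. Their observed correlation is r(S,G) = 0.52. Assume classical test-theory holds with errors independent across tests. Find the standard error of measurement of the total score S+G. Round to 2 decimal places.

11.13

Var(total) = 397.7 + 206.721 = 604.421.
True-score variance = 273.849 + 206.721 = 480.57, so reliability = 0.7951.
Error variance = 604.421 − 480.57 = 123.851; SEM = √123.851 = 11.13.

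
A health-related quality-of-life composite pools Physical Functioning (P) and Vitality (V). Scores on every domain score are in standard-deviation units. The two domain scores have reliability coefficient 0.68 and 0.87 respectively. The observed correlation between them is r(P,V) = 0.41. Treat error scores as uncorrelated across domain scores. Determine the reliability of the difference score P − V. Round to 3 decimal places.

Var(P−V) = 1 + 1 − 2·0.41 = 2 − 0.82 = 1.18.
Because errors are independent across components, Cov(Tᵢ,Tⱼ) = Cov(Xᵢ,Xⱼ); the off-diagonal part of the true-score variance is the same as above.
True-score variance = [0.68 + 0.87] − 0.82 = 1.55 − 0.82 = 0.73.
Reliability = 0.73 / 1.18 = 0.619.

0.619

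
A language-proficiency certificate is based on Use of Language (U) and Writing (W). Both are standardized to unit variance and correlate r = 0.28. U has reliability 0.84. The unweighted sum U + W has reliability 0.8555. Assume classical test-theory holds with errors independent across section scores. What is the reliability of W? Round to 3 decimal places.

Var(U+W) = 2 + 2·0.28 = 2.560.
True-score variance = ρ_U + ρ_W + 2·0.28, so 0.8555 = (0.84 + ρ_W + 0.56) / 2.560.
ρ_W = 0.8555·2.560 − 0.84 − 0.56 = 0.790.

0.790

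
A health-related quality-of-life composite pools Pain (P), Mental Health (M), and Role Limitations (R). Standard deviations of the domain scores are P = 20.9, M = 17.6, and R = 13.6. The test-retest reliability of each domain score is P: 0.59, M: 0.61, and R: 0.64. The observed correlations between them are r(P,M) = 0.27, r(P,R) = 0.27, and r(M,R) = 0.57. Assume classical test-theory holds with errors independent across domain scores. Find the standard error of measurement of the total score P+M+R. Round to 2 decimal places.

19.14

Var(total) = 931.53 + 624.994 = 1556.52.
True-score variance = 565.046 + 624.994 = 1190.04, so reliability = 0.7645.
Error variance = 1556.52 − 1190.04 = 366.484; SEM = √366.484 = 19.14.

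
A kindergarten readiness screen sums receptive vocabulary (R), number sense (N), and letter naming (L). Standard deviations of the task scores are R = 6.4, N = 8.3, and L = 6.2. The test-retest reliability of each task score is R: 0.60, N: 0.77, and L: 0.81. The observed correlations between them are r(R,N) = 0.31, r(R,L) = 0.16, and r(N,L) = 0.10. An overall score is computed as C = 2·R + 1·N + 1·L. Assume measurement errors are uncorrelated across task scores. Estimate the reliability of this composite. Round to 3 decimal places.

0.762

Var(C) = 2²·6.4² + 8.3² + 6.2² + 2·[2·6.4·8.3·0.31 + 2·6.4·6.2·0.16 + 8.3·6.2·0.10] = 271.17 + 101.556 = 372.726.
With uncorrelated errors the cross-covariances are all true-score covariance, so they carry over unchanged; only the diagonal terms shrink to ρᵢσᵢ².
True-score variance = [2²·6.4²·0.60 + 8.3²·0.77 + 6.2²·0.81] + 101.556 = 182.486 + 101.556 = 284.042.
Reliability = 284.042 / 372.726 = 0.762.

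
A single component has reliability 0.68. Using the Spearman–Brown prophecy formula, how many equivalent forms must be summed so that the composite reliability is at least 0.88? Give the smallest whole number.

4

k ≥ ρ*(1−ρ₁)/(ρ₁(1−ρ*)) = 0.88·0.32 / (0.68·0.12) = 3.451.
Smallest integer k = 4.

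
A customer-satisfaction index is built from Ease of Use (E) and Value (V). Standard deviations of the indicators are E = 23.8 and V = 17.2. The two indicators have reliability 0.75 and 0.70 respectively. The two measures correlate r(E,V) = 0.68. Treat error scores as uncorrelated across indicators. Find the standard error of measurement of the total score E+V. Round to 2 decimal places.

15.18

Var(total) = 862.28 + 556.73 = 1419.01.
True-score variance = 631.918 + 556.73 = 1188.65, so reliability = 0.8377.
Error variance = 1419.01 − 1188.65 = 230.362; SEM = √230.362 = 15.18.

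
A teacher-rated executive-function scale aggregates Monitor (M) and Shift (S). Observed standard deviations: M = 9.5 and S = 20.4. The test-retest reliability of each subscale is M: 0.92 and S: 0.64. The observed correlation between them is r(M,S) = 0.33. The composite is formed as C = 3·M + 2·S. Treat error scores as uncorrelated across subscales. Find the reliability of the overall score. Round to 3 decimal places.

Var(C) = 3²·9.5² + 2²·20.4² + 2·[6·9.5·20.4·0.33] = 2476.89 + 767.448 = 3244.34.
With uncorrelated errors the cross-covariances are all true-score covariance, so they carry over unchanged; only the diagonal terms shrink to ρᵢσᵢ².
True-score variance = [3²·9.5²·0.92 + 2²·20.4²·0.64] + 767.448 = 1812.64 + 767.448 = 2580.09.
Reliability = 2580.09 / 3244.34 = 0.795.

0.795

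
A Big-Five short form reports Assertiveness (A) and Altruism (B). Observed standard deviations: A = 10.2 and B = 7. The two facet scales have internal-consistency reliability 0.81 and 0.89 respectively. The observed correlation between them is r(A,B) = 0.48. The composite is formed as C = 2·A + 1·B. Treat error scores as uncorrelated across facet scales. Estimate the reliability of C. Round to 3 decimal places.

0.860

Var(C) = 2²·10.2² + 7² + 2·[2·10.2·7·0.48] = 465.16 + 137.088 = 602.248.
With uncorrelated errors the cross-covariances are all true-score covariance, so they carry over unchanged; only the diagonal terms shrink to ρᵢσᵢ².
True-score variance = [2²·10.2²·0.81 + 7²·0.89] + 137.088 = 380.7 + 137.088 = 517.788.
Reliability = 517.788 / 602.248 = 0.860.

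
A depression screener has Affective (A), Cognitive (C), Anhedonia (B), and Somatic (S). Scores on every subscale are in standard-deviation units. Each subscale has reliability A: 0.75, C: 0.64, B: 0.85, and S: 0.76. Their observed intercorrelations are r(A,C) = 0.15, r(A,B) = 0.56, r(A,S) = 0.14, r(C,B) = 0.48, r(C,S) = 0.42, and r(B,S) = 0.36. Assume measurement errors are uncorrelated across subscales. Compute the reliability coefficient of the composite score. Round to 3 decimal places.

Var(A+C+B+S) = 4 + 2·[0.15 + 0.56 + 0.14 + 0.48 + 0.42 + 0.36] = 4 + 4.22 = 8.22.
Under uncorrelated errors the observed covariances equal the true-score covariances, so only the own-variance terms attenuate.
True-score variance = [0.75 + 0.64 + 0.85 + 0.76] + 4.22 = 3 + 4.22 = 7.22.
Reliability = 7.22 / 8.22 = 0.878.

0.878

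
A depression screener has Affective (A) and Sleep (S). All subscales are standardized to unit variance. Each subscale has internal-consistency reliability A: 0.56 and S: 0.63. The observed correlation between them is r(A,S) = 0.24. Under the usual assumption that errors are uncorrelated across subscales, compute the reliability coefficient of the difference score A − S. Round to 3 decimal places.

Var(A−S) = 1 + 1 − 2·0.24 = 2 − 0.48 = 1.52.
With uncorrelated errors the cross-covariances are all true-score covariance, so they carry over unchanged; only the diagonal terms shrink to ρᵢσᵢ².
True-score variance = [0.56 + 0.63] − 0.48 = 1.19 − 0.48 = 0.71.
Reliability = 0.71 / 1.52 = 0.467.

0.467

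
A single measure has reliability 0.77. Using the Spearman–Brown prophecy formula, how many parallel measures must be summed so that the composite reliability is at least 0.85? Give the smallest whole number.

k ≥ ρ*(1−ρ₁)/(ρ₁(1−ρ*)) = 0.85·0.23 / (0.77·0.15) = 1.693.
Smallest integer k = 2.

2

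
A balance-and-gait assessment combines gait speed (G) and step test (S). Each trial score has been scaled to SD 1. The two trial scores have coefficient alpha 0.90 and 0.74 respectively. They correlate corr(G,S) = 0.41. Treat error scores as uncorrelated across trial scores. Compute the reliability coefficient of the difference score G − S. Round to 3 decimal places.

0.695

Var(G−S) = 1 + 1 − 2·0.41 = 2 − 0.82 = 1.18.
With uncorrelated errors the cross-covariances are all true-score covariance, so they carry over unchanged; only the diagonal terms shrink to ρᵢσᵢ².
True-score variance = [0.90 + 0.74] − 0.82 = 1.64 − 0.82 = 0.82.
Reliability = 0.82 / 1.18 = 0.695.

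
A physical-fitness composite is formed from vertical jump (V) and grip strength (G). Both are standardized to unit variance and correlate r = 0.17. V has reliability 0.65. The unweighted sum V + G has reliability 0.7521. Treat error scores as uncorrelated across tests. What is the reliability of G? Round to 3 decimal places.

0.770

Var(V+G) = 2 + 2·0.17 = 2.340.
True-score variance = ρ_V + ρ_G + 2·0.17, so 0.7521 = (0.65 + ρ_G + 0.34) / 2.340.
ρ_G = 0.7521·2.340 − 0.65 − 0.34 = 0.770.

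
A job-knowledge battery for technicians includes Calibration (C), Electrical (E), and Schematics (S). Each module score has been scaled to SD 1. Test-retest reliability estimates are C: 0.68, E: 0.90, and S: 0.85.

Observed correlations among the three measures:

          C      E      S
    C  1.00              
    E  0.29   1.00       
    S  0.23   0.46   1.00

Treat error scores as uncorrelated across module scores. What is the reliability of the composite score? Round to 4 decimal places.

0.8851

Var(C+E+S) = 3 + 2·[0.29 + 0.23 + 0.46] = 3 + 1.96 = 4.96.
Under uncorrelated errors the observed covariances equal the true-score covariances, so only the own-variance terms attenuate.
True-score variance = [0.68 + 0.90 + 0.85] + 1.96 = 2.43 + 1.96 = 4.39.
Reliability = 4.39 / 4.96 = 0.8851.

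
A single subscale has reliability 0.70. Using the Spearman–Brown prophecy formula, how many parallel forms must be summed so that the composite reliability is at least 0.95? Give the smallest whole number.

9

k ≥ ρ*(1−ρ₁)/(ρ₁(1−ρ*)) = 0.95·0.30 / (0.70·0.05) = 8.143.
Smallest integer k = 9.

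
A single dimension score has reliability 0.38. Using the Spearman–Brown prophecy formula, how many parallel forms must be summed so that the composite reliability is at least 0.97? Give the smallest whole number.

k ≥ ρ*(1−ρ₁)/(ρ₁(1−ρ*)) = 0.97·0.62 / (0.38·0.03) = 52.754.
Smallest integer k = 53.

53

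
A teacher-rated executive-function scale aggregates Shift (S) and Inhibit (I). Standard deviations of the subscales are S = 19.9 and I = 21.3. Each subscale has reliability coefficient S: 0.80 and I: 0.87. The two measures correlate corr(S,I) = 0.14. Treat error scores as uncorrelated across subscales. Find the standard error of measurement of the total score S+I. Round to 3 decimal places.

11.755

Var(total) = 849.7 + 118.684 = 968.384.
True-score variance = 711.518 + 118.684 = 830.202, so reliability = 0.8573.
Error variance = 968.384 − 830.202 = 138.182; SEM = √138.182 = 11.755.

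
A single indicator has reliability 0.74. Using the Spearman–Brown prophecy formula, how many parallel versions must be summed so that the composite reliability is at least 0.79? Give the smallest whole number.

k ≥ ρ*(1−ρ₁)/(ρ₁(1−ρ*)) = 0.79·0.26 / (0.74·0.21) = 1.322.
Smallest integer k = 2.

2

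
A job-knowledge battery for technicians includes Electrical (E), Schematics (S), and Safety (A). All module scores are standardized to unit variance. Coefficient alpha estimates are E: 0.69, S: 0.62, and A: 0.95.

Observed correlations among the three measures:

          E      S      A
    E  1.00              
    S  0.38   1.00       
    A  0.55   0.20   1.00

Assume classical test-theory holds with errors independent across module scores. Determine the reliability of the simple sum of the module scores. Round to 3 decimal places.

Var(E+S+A) = 3 + 2·[0.38 + 0.55 + 0.20] = 3 + 2.26 = 5.26.
Under uncorrelated errors the observed covariances equal the true-score covariances, so only the own-variance terms attenuate.
True-score variance = [0.69 + 0.62 + 0.95] + 2.26 = 2.26 + 2.26 = 4.52.
Reliability = 4.52 / 5.26 = 0.859.

0.859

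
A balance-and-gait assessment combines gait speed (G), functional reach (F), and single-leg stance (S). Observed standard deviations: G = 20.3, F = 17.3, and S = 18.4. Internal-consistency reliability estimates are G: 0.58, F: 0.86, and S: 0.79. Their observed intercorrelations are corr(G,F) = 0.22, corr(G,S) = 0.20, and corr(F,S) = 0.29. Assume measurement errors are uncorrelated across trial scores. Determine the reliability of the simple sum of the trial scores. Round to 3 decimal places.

Var(G+F+S) = 20.3² + 17.3² + 18.4² + 2·[20.3·17.3·0.22 + 20.3·18.4·0.20 + 17.3·18.4·0.29] = 1049.94 + 488.557 = 1538.5.
With uncorrelated errors the cross-covariances are all true-score covariance, so they carry over unchanged; only the diagonal terms shrink to ρᵢσᵢ².
True-score variance = [20.3²·0.58 + 17.3²·0.86 + 18.4²·0.79] + 488.557 = 763.864 + 488.557 = 1252.42.
Reliability = 1252.42 / 1538.5 = 0.814.

0.814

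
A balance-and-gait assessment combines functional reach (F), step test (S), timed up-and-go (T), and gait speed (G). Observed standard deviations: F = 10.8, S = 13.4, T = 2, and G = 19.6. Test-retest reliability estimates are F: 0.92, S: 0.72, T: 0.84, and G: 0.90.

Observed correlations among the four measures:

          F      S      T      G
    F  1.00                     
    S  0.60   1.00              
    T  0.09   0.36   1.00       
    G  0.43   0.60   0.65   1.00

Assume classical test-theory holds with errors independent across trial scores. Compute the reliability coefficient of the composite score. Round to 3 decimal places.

0.931

Var(F+S+T+G) = 10.8² + 13.4² + 2² + 19.6² + 2·[10.8·13.4·0.60 + 10.8·2·0.09 + 10.8·19.6·0.43 + 13.4·2·0.36 + 13.4·19.6·0.60 + 2·19.6·0.65] = 684.36 + 745.021 = 1429.38.
With uncorrelated errors the cross-covariances are all true-score covariance, so they carry over unchanged; only the diagonal terms shrink to ρᵢσᵢ².
True-score variance = [10.8²·0.92 + 13.4²·0.72 + 2²·0.84 + 19.6²·0.90] + 745.021 = 585.696 + 745.021 = 1330.72.
Reliability = 1330.72 / 1429.38 = 0.931.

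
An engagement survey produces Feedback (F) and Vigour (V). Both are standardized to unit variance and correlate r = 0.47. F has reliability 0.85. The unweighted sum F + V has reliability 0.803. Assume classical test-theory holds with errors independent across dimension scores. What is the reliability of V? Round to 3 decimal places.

0.571

Var(F+V) = 2 + 2·0.47 = 2.940.
True-score variance = ρ_F + ρ_V + 2·0.47, so 0.803 = (0.85 + ρ_V + 0.94) / 2.940.
ρ_V = 0.803·2.940 − 0.85 − 0.94 = 0.571.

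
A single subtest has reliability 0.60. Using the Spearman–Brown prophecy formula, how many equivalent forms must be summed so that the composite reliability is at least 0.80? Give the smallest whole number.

3

k ≥ ρ*(1−ρ₁)/(ρ₁(1−ρ*)) = 0.80·0.40 / (0.60·0.20) = 2.667.
Smallest integer k = 3.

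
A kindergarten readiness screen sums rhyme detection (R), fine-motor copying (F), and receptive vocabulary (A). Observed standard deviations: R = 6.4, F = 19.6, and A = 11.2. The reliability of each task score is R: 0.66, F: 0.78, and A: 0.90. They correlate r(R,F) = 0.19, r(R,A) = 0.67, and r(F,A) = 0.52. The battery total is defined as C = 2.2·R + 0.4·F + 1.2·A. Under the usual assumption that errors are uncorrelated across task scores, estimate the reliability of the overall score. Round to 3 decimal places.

0.883

Var(C) = 2.2²·6.4² + 0.4²·19.6² + 1.2²·11.2² + 2·[0.88·6.4·19.6·0.19 + 2.64·6.4·11.2·0.67 + 0.48·19.6·11.2·0.52] = 440.346 + 405.107 = 845.452.
Under uncorrelated errors the observed covariances equal the true-score covariances, so only the own-variance terms attenuate.
True-score variance = [2.2²·6.4²·0.66 + 0.4²·19.6²·0.78 + 1.2²·11.2²·0.90] + 405.107 = 341.356 + 405.107 = 746.463.
Reliability = 746.463 / 845.452 = 0.883.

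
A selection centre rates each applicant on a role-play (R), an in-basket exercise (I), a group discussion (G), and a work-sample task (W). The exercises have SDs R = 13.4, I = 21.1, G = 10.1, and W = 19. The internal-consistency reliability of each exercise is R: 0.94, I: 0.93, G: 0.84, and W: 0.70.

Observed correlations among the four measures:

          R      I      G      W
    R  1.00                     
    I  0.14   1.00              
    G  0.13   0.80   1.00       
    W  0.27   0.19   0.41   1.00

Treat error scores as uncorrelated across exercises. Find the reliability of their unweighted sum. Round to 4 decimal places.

Var(R+I+G+W) = 13.4² + 21.1² + 10.1² + 19² + 2·[13.4·21.1·0.14 + 13.4·10.1·0.13 + 13.4·19·0.27 + 21.1·10.1·0.80 + 21.1·19·0.19 + 10.1·19·0.41] = 1087.78 + 902.516 = 1990.3.
Under uncorrelated errors the observed covariances equal the true-score covariances, so only the own-variance terms attenuate.
True-score variance = [13.4²·0.94 + 21.1²·0.93 + 10.1²·0.84 + 19²·0.70] + 902.516 = 921.22 + 902.516 = 1823.74.
Reliability = 1823.74 / 1990.3 = 0.9163.

0.9163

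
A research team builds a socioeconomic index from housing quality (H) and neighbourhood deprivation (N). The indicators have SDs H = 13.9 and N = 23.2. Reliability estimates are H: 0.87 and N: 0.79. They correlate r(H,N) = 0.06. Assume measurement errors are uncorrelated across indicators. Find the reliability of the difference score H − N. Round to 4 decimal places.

Var(H−N) = 13.9² + 23.2² − 2·13.9·23.2·0.06 = 731.45 − 38.6976 = 692.752.
Because errors are independent across components, Cov(Tᵢ,Tⱼ) = Cov(Xᵢ,Xⱼ); the off-diagonal part of the true-score variance is the same as above.
True-score variance = [13.9²·0.87 + 23.2²·0.79] − 38.6976 = 593.302 − 38.6976 = 554.605.
Reliability = 554.605 / 692.752 = 0.8006.

0.8006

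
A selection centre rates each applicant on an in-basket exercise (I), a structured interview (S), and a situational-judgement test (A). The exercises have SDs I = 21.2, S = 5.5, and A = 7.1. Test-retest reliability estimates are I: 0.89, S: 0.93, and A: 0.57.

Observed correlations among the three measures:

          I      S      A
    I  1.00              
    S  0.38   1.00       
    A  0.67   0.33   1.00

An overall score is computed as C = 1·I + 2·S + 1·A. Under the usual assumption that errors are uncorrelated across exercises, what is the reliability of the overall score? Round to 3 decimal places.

Var(C) = 21.2² + 2²·5.5² + 7.1² + 2·[2·21.2·5.5·0.38 + 21.2·7.1·0.67 + 2·5.5·7.1·0.33] = 620.85 + 430.475 = 1051.32.
Because errors are independent across components, Cov(Tᵢ,Tⱼ) = Cov(Xᵢ,Xⱼ); the off-diagonal part of the true-score variance is the same as above.
True-score variance = [21.2²·0.89 + 2²·5.5²·0.93 + 7.1²·0.57] + 430.475 = 541.265 + 430.475 = 971.74.
Reliability = 971.74 / 1051.32 = 0.924.

0.924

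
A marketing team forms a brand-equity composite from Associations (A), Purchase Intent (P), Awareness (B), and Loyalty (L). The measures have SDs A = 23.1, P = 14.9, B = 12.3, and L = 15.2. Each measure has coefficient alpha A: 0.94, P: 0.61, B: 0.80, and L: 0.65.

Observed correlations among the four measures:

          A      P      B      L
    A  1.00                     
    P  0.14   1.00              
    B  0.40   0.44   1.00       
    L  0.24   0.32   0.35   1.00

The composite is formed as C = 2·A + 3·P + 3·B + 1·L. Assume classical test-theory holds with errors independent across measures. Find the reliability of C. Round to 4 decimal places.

0.8774

Var(C) = 2²·23.1² + 3²·14.9² + 3²·12.3² + 15.2² + 2·[6·23.1·14.9·0.14 + 6·23.1·12.3·0.40 + 2·23.1·15.2·0.24 + 9·14.9·12.3·0.44 + 3·14.9·15.2·0.32 + 3·12.3·15.2·0.35] = 5725.18 + 4558.09 = 10283.3.
With uncorrelated errors the cross-covariances are all true-score covariance, so they carry over unchanged; only the diagonal terms shrink to ρᵢσᵢ².
True-score variance = [2²·23.1²·0.94 + 3²·14.9²·0.61 + 3²·12.3²·0.80 + 15.2²·0.65] + 4558.09 = 4464.67 + 4558.09 = 9022.77.
Reliability = 9022.77 / 10283.3 = 0.8774.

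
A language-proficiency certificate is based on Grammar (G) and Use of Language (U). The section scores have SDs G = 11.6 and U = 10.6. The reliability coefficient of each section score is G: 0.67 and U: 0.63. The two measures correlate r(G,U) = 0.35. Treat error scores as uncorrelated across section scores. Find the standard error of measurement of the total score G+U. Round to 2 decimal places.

Var(total) = 246.92 + 86.072 = 332.992.
True-score variance = 160.942 + 86.072 = 247.014, so reliability = 0.7418.
Error variance = 332.992 − 247.014 = 85.978; SEM = √85.978 = 9.27.

9.27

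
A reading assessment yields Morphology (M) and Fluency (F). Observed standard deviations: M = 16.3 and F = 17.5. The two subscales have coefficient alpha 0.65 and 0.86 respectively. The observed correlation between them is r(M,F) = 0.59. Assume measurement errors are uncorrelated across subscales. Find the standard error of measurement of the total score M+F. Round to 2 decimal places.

Var(total) = 571.94 + 336.595 = 908.535.
True-score variance = 436.073 + 336.595 = 772.668, so reliability = 0.8505.
Error variance = 908.535 − 772.668 = 135.867; SEM = √135.867 = 11.66.

11.66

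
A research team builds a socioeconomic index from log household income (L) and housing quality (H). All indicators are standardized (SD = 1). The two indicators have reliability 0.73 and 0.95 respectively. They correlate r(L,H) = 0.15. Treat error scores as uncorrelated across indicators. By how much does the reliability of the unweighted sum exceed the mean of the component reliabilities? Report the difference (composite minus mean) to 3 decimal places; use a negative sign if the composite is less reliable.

0.021

Var(sum) = 2 + 0.3 = 2.3; true-score variance = 1.68 + 0.3 = 1.98; composite reliability = 0.8609.
Mean component reliability = 0.8400.
Difference = 0.8609 − 0.8400 = 0.021.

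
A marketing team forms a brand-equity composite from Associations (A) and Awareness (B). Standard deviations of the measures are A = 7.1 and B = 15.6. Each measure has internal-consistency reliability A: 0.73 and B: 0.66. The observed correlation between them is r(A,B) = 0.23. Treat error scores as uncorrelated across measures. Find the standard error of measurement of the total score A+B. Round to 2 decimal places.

9.82

Var(total) = 293.77 + 50.9496 = 344.72.
True-score variance = 197.417 + 50.9496 = 248.367, so reliability = 0.7205.
Error variance = 344.72 − 248.367 = 96.3531; SEM = √96.3531 = 9.82.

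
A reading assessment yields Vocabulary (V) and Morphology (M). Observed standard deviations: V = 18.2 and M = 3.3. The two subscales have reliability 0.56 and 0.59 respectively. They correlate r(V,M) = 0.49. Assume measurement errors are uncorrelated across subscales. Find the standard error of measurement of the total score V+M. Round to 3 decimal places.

12.256

Var(total) = 342.13 + 58.8588 = 400.989.
True-score variance = 191.919 + 58.8588 = 250.778, so reliability = 0.6254.
Error variance = 400.989 − 250.778 = 150.21; SEM = √150.21 = 12.256.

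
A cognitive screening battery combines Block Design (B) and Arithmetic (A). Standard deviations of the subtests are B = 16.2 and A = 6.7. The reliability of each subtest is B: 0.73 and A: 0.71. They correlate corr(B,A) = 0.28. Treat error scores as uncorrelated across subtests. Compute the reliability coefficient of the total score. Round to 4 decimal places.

0.7721

Var(B+A) = 16.2² + 6.7² + 2·[16.2·6.7·0.28] = 307.33 + 60.7824 = 368.112.
Because errors are independent across components, Cov(Tᵢ,Tⱼ) = Cov(Xᵢ,Xⱼ); the off-diagonal part of the true-score variance is the same as above.
True-score variance = [16.2²·0.73 + 6.7²·0.71] + 60.7824 = 223.453 + 60.7824 = 284.236.
Reliability = 284.236 / 368.112 = 0.7721.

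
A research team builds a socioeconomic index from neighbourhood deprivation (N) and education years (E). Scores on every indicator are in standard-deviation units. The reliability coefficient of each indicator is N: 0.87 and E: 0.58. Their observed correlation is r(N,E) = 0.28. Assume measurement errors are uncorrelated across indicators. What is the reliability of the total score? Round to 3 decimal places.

Var(N+E) = 2 + 2·[0.28] = 2 + 0.56 = 2.56.
Under uncorrelated errors the observed covariances equal the true-score covariances, so only the own-variance terms attenuate.
True-score variance = [0.87 + 0.58] + 0.56 = 1.45 + 0.56 = 2.01.
Reliability = 2.01 / 2.56 = 0.785.

0.785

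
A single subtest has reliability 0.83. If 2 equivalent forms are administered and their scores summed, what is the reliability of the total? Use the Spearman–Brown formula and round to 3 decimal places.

0.907

ρ_k = kρ / (1 + (k−1)ρ) = 2·0.83 / (1 + 1·0.83) = 1.660 / 1.830 = 0.907.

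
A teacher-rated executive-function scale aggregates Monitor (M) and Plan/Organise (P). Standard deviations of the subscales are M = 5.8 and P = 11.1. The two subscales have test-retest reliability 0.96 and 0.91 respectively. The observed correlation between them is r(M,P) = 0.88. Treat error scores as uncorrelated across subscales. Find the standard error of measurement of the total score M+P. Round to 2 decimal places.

3.53

Var(total) = 156.85 + 113.309 = 270.159.
True-score variance = 144.416 + 113.309 = 257.724, so reliability = 0.9540.
Error variance = 270.159 − 257.724 = 12.4345; SEM = √12.4345 = 3.53.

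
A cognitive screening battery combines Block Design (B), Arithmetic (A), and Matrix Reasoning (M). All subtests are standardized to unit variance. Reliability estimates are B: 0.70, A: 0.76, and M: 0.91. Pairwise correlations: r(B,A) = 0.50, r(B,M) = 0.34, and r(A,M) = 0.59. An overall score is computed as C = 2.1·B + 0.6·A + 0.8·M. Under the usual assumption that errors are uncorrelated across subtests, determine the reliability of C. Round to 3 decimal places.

0.825

Var(C) = 2.1² + 0.6² + 0.8² + 2·[1.26·0.50 + 1.68·0.34 + 0.48·0.59] = 5.41 + 2.9688 = 8.3788.
Under uncorrelated errors the observed covariances equal the true-score covariances, so only the own-variance terms attenuate.
True-score variance = [2.1²·0.70 + 0.6²·0.76 + 0.8²·0.91] + 2.9688 = 3.943 + 2.9688 = 6.9118.
Reliability = 6.9118 / 8.3788 = 0.825.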